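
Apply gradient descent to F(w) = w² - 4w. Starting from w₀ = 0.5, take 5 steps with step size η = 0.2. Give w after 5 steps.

1.88336

F′(w) = 2w - 4
w₁ = 0.5 − 0.2·(-3) = 1.1
w₂ = 1.1 − 0.2·(-1.8) = 1.46
w₃ = 1.46 − 0.2·(-1.08) = 1.676
w₄ = 1.676 − 0.2·(-0.648) = 1.8056
w₅ = 1.8056 − 0.2·(-0.3888) = 1.88336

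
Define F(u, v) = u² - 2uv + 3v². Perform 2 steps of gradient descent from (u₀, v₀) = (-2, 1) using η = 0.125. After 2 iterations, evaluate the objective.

0.671875

∇F = (2u - 2v, -2u + 6v)
Step 1: at (-2, 1), ∇F = (-6, 10) → (-2, 1) − 0.125·(-6, 10) = (-1.25, -0.25)
Step 2: at (-1.25, -0.25), ∇F = (-2, 1) → (-1.25, -0.25) − 0.125·(-2, 1) = (-1, -0.375)
F(-1, -0.375) = 0.671875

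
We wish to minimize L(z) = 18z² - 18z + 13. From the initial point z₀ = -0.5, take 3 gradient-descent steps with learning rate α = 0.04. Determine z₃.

L′(z) = 36z - 18
Step 1: L′(-0.5) = -36; z₁ = -0.5 − 0.04·(-36) = 0.94
Step 2: L′(0.94) = 15.84; z₂ = 0.94 − 0.04·15.84 = 0.3064
Step 3: L′(0.3064) = -6.9696; z₃ = 0.3064 − 0.04·(-6.9696) = 0.585184

0.585184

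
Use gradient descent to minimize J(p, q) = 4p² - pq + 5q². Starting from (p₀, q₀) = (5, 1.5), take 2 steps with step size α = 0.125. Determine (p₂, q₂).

∇J = (8p - q, -p + 10q)
(p₁, q₁) = (5, 1.5) − 0.125·(38.5, 10) = (0.1875, 0.25)
(p₂, q₂) = (0.1875, 0.25) − 0.125·(1.25, 2.3125) = (0.03125, -0.0390625)

(0.03125, -0.0390625)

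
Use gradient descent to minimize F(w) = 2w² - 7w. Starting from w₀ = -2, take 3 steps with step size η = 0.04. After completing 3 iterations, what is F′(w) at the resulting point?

-8.89056

F′(w) = 4w - 7
w₁ = -2 − 0.04·(-15) = -1.4
w₂ = -1.4 − 0.04·(-12.6) = -0.896
w₃ = -0.896 − 0.04·(-10.584) = -0.47264
F′(w) at (-0.47264) = -8.89056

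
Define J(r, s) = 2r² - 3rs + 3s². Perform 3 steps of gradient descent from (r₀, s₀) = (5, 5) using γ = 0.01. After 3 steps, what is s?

4.571975

∇J = (4r - 3s, -3r + 6s)
Step 1: at (5, 5), ∇J = (5, 15) → (5, 5) − 0.01·(5, 15) = (4.95, 4.85)
Step 2: at (4.95, 4.85), ∇J = (5.25, 14.25) → (4.95, 4.85) − 0.01·(5.25, 14.25) = (4.8975, 4.7075)
Step 3: at (4.8975, 4.7075), ∇J = (5.4675, 13.5525) → (4.8975, 4.7075) − 0.01·(5.4675, 13.5525) = (4.842825, 4.571975)
s = 4.571975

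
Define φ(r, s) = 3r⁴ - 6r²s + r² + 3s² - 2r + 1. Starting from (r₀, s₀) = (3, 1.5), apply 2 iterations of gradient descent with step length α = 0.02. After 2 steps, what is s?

∇φ = (12r³ - 12rs + 2r - 2, -6r² + 6s)
(r₁, s₁) = (3, 1.5) − 0.02·(274, -45) = (-2.48, 2.4)
(r₂, s₂) = (-2.48, 2.4) − 0.02·(-118.571904, -22.5024) = (-0.10856192, 2.850048)
s = 2.850048

2.850048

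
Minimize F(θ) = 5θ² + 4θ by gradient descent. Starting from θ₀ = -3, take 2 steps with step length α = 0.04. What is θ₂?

-1.336

F′(θ) = 10θ + 4
Step 1: F′(-3) = -26; θ₁ = -3 − 0.04·(-26) = -1.96
Step 2: F′(-1.96) = -15.6; θ₂ = -1.96 − 0.04·(-15.6) = -1.336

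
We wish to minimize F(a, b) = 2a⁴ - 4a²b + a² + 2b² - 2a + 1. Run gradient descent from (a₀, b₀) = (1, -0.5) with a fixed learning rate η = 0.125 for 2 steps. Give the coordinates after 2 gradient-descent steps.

(-0.125, 0.25)

∇F = (8a³ - 8ab + 2a - 2, -4a² + 4b)
Step 1: at (1, -0.5), ∇F = (12, -6) → (1, -0.5) − 0.125·(12, -6) = (-0.5, 0.25)
Step 2: at (-0.5, 0.25), ∇F = (-3, 0) → (-0.5, 0.25) − 0.125·(-3, 0) = (-0.125, 0.25)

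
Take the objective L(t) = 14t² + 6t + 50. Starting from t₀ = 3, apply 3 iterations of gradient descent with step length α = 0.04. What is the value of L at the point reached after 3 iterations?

L′(t) = 28t + 6
Step 1: L′(3) = 90; t₁ = 3 − 0.04·90 = -0.6
Step 2: L′(-0.6) = -10.8; t₂ = -0.6 − 0.04·(-10.8) = -0.168
Step 3: L′(-0.168) = 1.296; t₃ = -0.168 − 0.04·1.296 = -0.21984
L(-0.21984) = 49.3575747584

49.3575747584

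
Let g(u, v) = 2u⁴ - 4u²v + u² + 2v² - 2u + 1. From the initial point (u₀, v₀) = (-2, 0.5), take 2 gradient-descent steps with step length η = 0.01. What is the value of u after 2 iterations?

∇g = (8u³ - 8uv + 2u - 2, -4u² + 4v)
Step 1: at (-2, 0.5), ∇g = (-62, -14) → (-2, 0.5) − 0.01·(-62, -14) = (-1.38, 0.64)
Step 2: at (-1.38, 0.64), ∇g = (-18.718976, -5.0576) → (-1.38, 0.64) − 0.01·(-18.718976, -5.0576) = (-1.19281024, 0.690576)
u = -1.19281024

-1.19281024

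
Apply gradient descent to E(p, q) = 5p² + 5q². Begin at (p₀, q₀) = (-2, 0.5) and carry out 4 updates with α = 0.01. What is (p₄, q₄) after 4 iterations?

(-1.3122, 0.32805)

∇E = (10p, 10q)
(p₁, q₁) = (-2, 0.5) − 0.01·(-20, 5) = (-1.8, 0.45)
(p₂, q₂) = (-1.8, 0.45) − 0.01·(-18, 4.5) = (-1.62, 0.405)
(p₃, q₃) = (-1.62, 0.405) − 0.01·(-16.2, 4.05) = (-1.458, 0.3645)
(p₄, q₄) = (-1.458, 0.3645) − 0.01·(-14.58, 3.645) = (-1.3122, 0.32805)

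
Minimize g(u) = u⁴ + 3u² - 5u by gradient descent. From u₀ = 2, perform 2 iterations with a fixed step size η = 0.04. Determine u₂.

g′(u) = 4u³ + 6u - 5
Step 1: g′(2) = 39; u₁ = 2 − 0.04·39 = 0.44
Step 2: g′(0.44) = -2.019264; u₂ = 0.44 − 0.04·(-2.019264) = 0.52077056

0.52077056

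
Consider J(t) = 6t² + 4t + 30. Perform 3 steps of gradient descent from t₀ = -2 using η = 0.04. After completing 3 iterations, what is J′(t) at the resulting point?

J′(t) = 12t + 4
t₁ = -2 − 0.04·(-20) = -1.2
t₂ = -1.2 − 0.04·(-10.4) = -0.784
t₃ = -0.784 − 0.04·(-5.408) = -0.56768
J′(t) at (-0.56768) = -2.81216

-2.81216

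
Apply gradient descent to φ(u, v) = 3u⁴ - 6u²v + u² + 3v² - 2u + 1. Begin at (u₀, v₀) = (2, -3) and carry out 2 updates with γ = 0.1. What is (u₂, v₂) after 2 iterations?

(4016.6, 135.48)

∇φ = (12u³ - 12uv + 2u - 2, -6u² + 6v)
(u₁, v₁) = (2, -3) − 0.1·(170, -42) = (-15, 1.2)
(u₂, v₂) = (-15, 1.2) − 0.1·(-40316, -1342.8) = (4016.6, 135.48)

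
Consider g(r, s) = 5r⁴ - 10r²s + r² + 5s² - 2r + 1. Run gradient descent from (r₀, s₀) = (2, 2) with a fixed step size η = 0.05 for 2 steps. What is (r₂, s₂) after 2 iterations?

∇g = (20r³ - 20rs + 2r - 2, -10r² + 10s)
(r₁, s₁) = (2, 2) − 0.05·(82, -20) = (-2.1, 3)
(r₂, s₂) = (-2.1, 3) − 0.05·(-65.42, -14.1) = (1.171, 3.705)

(1.171, 3.705)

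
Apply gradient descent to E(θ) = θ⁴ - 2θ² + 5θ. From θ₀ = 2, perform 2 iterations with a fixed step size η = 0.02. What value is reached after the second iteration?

1.20453696

E′(θ) = 4θ³ - 4θ + 5
Step 1: E′(2) = 29; θ₁ = 2 − 0.02·29 = 1.42
Step 2: E′(1.42) = 10.773152; θ₂ = 1.42 − 0.02·10.773152 = 1.20453696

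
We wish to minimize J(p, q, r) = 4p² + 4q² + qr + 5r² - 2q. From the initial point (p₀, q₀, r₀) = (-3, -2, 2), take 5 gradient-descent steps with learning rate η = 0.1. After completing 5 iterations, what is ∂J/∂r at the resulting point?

0.0068

∇J = (8p, 8q + r - 2, q + 10r)
Step 1: at (-3, -2, 2), ∇J = (-24, -16, 18) → (-3, -2, 2) − 0.1·(-24, -16, 18) = (-0.6, -0.4, 0.2)
Step 2: at (-0.6, -0.4, 0.2), ∇J = (-4.8, -5, 1.6) → (-0.6, -0.4, 0.2) − 0.1·(-4.8, -5, 1.6) = (-0.12, 0.1, 0.04)
Step 3: at (-0.12, 0.1, 0.04), ∇J = (-0.96, -1.16, 0.5) → (-0.12, 0.1, 0.04) − 0.1·(-0.96, -1.16, 0.5) = (-0.024, 0.216, -0.01)
Step 4: at (-0.024, 0.216, -0.01), ∇J = (-0.192, -0.282, 0.116) → (-0.024, 0.216, -0.01) − 0.1·(-0.192, -0.282, 0.116) = (-0.0048, 0.2442, -0.0216)
Step 5: at (-0.0048, 0.2442, -0.0216), ∇J = (-0.0384, -0.068, 0.0282) → (-0.0048, 0.2442, -0.0216) − 0.1·(-0.0384, -0.068, 0.0282) = (-0.00096, 0.251, -0.02442)
∂J/∂r at (-0.00096, 0.251, -0.02442) = 0.0068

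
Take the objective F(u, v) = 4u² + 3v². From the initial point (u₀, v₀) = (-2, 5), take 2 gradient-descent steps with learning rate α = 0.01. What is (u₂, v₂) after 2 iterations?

(-1.6928, 4.418)

∇F = (8u, 6v)
Step 1: at (-2, 5), ∇F = (-16, 30) → (-2, 5) − 0.01·(-16, 30) = (-1.84, 4.7)
Step 2: at (-1.84, 4.7), ∇F = (-14.72, 28.2) → (-1.84, 4.7) − 0.01·(-14.72, 28.2) = (-1.6928, 4.418)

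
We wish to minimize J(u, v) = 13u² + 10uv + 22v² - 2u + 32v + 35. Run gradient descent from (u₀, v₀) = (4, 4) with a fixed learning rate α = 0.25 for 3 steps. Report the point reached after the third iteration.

∇J = (26u + 10v - 2, 10u + 44v + 32)
(u₁, v₁) = (4, 4) − 0.25·(142, 248) = (-31.5, -58)
(u₂, v₂) = (-31.5, -58) − 0.25·(-1401, -2835) = (318.75, 650.75)
(u₃, v₃) = (318.75, 650.75) − 0.25·(14793, 31852.5) = (-3379.5, -7312.375)

(-3379.5, -7312.375)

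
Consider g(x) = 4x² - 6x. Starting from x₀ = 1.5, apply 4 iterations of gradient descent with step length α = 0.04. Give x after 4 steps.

0.91036032

g′(x) = 8x - 6
x₁ = 1.5 − 0.04·6 = 1.26
x₂ = 1.26 − 0.04·4.08 = 1.0968
x₃ = 1.0968 − 0.04·2.7744 = 0.985824
x₄ = 0.985824 − 0.04·1.886592 = 0.91036032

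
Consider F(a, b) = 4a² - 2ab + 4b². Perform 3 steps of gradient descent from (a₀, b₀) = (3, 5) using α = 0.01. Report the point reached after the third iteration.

(2.593336, 4.051336)

∇F = (8a - 2b, -2a + 8b)
Step 1: at (3, 5), ∇F = (14, 34) → (3, 5) − 0.01·(14, 34) = (2.86, 4.66)
Step 2: at (2.86, 4.66), ∇F = (13.56, 31.56) → (2.86, 4.66) − 0.01·(13.56, 31.56) = (2.7244, 4.3444)
Step 3: at (2.7244, 4.3444), ∇F = (13.1064, 29.3064) → (2.7244, 4.3444) − 0.01·(13.1064, 29.3064) = (2.593336, 4.051336)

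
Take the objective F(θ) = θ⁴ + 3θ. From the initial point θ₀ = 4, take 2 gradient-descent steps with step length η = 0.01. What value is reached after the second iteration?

1.26787116

F′(θ) = 4θ³ + 3
θ₁ = 4 − 0.01·259 = 1.41
θ₂ = 1.41 − 0.01·14.212884 = 1.26787116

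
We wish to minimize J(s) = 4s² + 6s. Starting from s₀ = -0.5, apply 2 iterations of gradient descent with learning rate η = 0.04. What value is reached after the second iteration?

J′(s) = 8s + 6
Step 1: J′(-0.5) = 2; s₁ = -0.5 − 0.04·2 = -0.58
Step 2: J′(-0.58) = 1.36; s₂ = -0.58 − 0.04·1.36 = -0.6344

-0.6344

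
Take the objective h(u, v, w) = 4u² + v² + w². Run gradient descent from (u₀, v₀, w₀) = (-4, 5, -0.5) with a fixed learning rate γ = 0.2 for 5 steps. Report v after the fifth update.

0.3888

∇h = (8u, 2v, 2w)
(u₁, v₁, w₁) = (-4, 5, -0.5) − 0.2·(-32, 10, -1) = (2.4, 3, -0.3)
(u₂, v₂, w₂) = (2.4, 3, -0.3) − 0.2·(19.2, 6, -0.6) = (-1.44, 1.8, -0.18)
(u₃, v₃, w₃) = (-1.44, 1.8, -0.18) − 0.2·(-11.52, 3.6, -0.36) = (0.864, 1.08, -0.108)
(u₄, v₄, w₄) = (0.864, 1.08, -0.108) − 0.2·(6.912, 2.16, -0.216) = (-0.5184, 0.648, -0.0648)
(u₅, v₅, w₅) = (-0.5184, 0.648, -0.0648) − 0.2·(-4.1472, 1.296, -0.1296) = (0.31104, 0.3888, -0.03888)
v = 0.3888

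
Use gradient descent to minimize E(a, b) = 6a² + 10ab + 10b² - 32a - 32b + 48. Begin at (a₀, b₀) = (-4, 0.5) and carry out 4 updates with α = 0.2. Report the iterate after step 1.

∇E = (12a + 10b - 32, 10a + 20b - 32)
Step 1: at (-4, 0.5), ∇E = (-75, -62) → (-4, 0.5) − 0.2·(-75, -62) = (11, 12.9)

(11, 12.9)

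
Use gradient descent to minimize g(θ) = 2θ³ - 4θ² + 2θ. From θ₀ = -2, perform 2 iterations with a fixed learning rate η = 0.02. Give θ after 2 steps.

g′(θ) = 6θ² - 8θ + 2
θ₁ = -2 − 0.02·42 = -2.84
θ₂ = -2.84 − 0.02·73.1136 = -4.302272

-4.302272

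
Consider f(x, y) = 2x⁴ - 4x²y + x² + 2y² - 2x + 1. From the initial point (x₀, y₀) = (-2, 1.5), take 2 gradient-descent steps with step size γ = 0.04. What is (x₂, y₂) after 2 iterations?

(-0.16316928, 1.600096)

∇f = (8x³ - 8xy + 2x - 2, -4x² + 4y)
Step 1: at (-2, 1.5), ∇f = (-46, -10) → (-2, 1.5) − 0.04·(-46, -10) = (-0.16, 1.9)
Step 2: at (-0.16, 1.9), ∇f = (0.079232, 7.4976) → (-0.16, 1.9) − 0.04·(0.079232, 7.4976) = (-0.16316928, 1.600096)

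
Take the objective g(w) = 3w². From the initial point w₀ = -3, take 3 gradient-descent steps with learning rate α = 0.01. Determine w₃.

-2.491752

g′(w) = 6w
w₁ = -3 − 0.01·(-18) = -2.82
w₂ = -2.82 − 0.01·(-16.92) = -2.6508
w₃ = -2.6508 − 0.01·(-15.9048) = -2.491752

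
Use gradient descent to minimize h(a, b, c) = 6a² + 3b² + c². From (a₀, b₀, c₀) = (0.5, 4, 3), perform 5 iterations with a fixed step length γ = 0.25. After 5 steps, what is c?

∇h = (12a, 6b, 2c)
(a₁, b₁, c₁) = (0.5, 4, 3) − 0.25·(6, 24, 6) = (-1, -2, 1.5)
(a₂, b₂, c₂) = (-1, -2, 1.5) − 0.25·(-12, -12, 3) = (2, 1, 0.75)
(a₃, b₃, c₃) = (2, 1, 0.75) − 0.25·(24, 6, 1.5) = (-4, -0.5, 0.375)
(a₄, b₄, c₄) = (-4, -0.5, 0.375) − 0.25·(-48, -3, 0.75) = (8, 0.25, 0.1875)
(a₅, b₅, c₅) = (8, 0.25, 0.1875) − 0.25·(96, 1.5, 0.375) = (-16, -0.125, 0.09375)
c = 0.09375

0.09375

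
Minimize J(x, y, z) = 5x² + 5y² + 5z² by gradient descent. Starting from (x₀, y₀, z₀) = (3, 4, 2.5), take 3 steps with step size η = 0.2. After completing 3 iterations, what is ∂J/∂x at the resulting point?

∇J = (10x, 10y, 10z)
Step 1: at (3, 4, 2.5), ∇J = (30, 40, 25) → (3, 4, 2.5) − 0.2·(30, 40, 25) = (-3, -4, -2.5)
Step 2: at (-3, -4, -2.5), ∇J = (-30, -40, -25) → (-3, -4, -2.5) − 0.2·(-30, -40, -25) = (3, 4, 2.5)
Step 3: at (3, 4, 2.5), ∇J = (30, 40, 25) → (3, 4, 2.5) − 0.2·(30, 40, 25) = (-3, -4, -2.5)
∂J/∂x at (-3, -4, -2.5) = -30

-30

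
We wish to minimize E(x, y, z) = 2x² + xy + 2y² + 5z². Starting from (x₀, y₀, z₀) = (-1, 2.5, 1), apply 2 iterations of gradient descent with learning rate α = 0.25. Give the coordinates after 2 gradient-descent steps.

∇E = (4x + y, x + 4y, 10z)
(x₁, y₁, z₁) = (-1, 2.5, 1) − 0.25·(-1.5, 9, 10) = (-0.625, 0.25, -1.5)
(x₂, y₂, z₂) = (-0.625, 0.25, -1.5) − 0.25·(-2.25, 0.375, -15) = (-0.0625, 0.15625, 2.25)

(-0.0625, 0.15625, 2.25)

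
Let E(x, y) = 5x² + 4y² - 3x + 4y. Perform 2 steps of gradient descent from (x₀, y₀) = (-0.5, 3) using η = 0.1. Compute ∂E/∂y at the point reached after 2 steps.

1.12

∇E = (10x - 3, 8y + 4)
(x₁, y₁) = (-0.5, 3) − 0.1·(-8, 28) = (0.3, 0.2)
(x₂, y₂) = (0.3, 0.2) − 0.1·(0, 5.6) = (0.3, -0.36)
∂E/∂y at (0.3, -0.36) = 1.12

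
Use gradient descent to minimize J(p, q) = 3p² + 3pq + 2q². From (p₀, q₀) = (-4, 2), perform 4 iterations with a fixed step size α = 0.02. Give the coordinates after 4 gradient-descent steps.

∇J = (6p + 3q, 3p + 4q)
Step 1: at (-4, 2), ∇J = (-18, -4) → (-4, 2) − 0.02·(-18, -4) = (-3.64, 2.08)
Step 2: at (-3.64, 2.08), ∇J = (-15.6, -2.6) → (-3.64, 2.08) − 0.02·(-15.6, -2.6) = (-3.328, 2.132)
Step 3: at (-3.328, 2.132), ∇J = (-13.572, -1.456) → (-3.328, 2.132) − 0.02·(-13.572, -1.456) = (-3.05656, 2.16112)
Step 4: at (-3.05656, 2.16112), ∇J = (-11.856, -0.5252) → (-3.05656, 2.16112) − 0.02·(-11.856, -0.5252) = (-2.81944, 2.171624)

(-2.81944, 2.171624)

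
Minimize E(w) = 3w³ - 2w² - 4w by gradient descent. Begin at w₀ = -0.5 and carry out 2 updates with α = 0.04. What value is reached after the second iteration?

E′(w) = 9w² - 4w - 4
Step 1: E′(-0.5) = 0.25; w₁ = -0.5 − 0.04·0.25 = -0.51
Step 2: E′(-0.51) = 0.3809; w₂ = -0.51 − 0.04·0.3809 = -0.525236

-0.525236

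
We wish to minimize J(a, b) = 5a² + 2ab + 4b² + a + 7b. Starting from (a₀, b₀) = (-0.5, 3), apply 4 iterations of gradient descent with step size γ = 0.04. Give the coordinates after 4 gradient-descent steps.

∇J = (10a + 2b + 1, 2a + 8b + 7)
(a₁, b₁) = (-0.5, 3) − 0.04·(2, 30) = (-0.58, 1.8)
(a₂, b₂) = (-0.58, 1.8) − 0.04·(-1.2, 20.24) = (-0.532, 0.9904)
(a₃, b₃) = (-0.532, 0.9904) − 0.04·(-2.3392, 13.8592) = (-0.438432, 0.436032)
(a₄, b₄) = (-0.438432, 0.436032) − 0.04·(-2.512256, 9.611392) = (-0.33794176, 0.05157632)

(-0.33794176, 0.05157632)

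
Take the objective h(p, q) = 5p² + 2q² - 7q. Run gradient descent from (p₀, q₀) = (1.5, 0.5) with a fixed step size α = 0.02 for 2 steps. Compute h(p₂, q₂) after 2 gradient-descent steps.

∇h = (10p, 4q - 7)
Step 1: at (1.5, 0.5), ∇h = (15, -5) → (1.5, 0.5) − 0.02·(15, -5) = (1.2, 0.6)
Step 2: at (1.2, 0.6), ∇h = (12, -4.6) → (1.2, 0.6) − 0.02·(12, -4.6) = (0.96, 0.692)
h(0.96, 0.692) = 0.721728

0.721728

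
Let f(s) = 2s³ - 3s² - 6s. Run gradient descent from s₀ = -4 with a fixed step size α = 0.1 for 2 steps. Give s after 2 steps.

-166.336

f′(s) = 6s² - 6s - 6
Step 1: f′(-4) = 114; s₁ = -4 − 0.1·114 = -15.4
Step 2: f′(-15.4) = 1509.36; s₂ = -15.4 − 0.1·1509.36 = -166.336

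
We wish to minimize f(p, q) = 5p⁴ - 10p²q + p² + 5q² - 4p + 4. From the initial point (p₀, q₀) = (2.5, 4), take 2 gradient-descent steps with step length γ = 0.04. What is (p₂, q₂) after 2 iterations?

∇f = (20p³ - 20pq + 2p - 4, -10p² + 10q)
Step 1: at (2.5, 4), ∇f = (113.5, -22.5) → (2.5, 4) − 0.04·(113.5, -22.5) = (-2.04, 4.9)
Step 2: at (-2.04, 4.9), ∇f = (22.04672, 7.384) → (-2.04, 4.9) − 0.04·(22.04672, 7.384) = (-2.9218688, 4.60464)

(-2.9218688, 4.60464)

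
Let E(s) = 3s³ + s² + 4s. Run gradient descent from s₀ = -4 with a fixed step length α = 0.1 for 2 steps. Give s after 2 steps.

-306.4

E′(s) = 9s² + 2s + 4
s₁ = -4 − 0.1·140 = -18
s₂ = -18 − 0.1·2884 = -306.4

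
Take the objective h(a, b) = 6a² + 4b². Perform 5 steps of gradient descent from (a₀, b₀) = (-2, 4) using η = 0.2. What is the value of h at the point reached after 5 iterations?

694.5981554688

∇h = (12a, 8b)
(a₁, b₁) = (-2, 4) − 0.2·(-24, 32) = (2.8, -2.4)
(a₂, b₂) = (2.8, -2.4) − 0.2·(33.6, -19.2) = (-3.92, 1.44)
(a₃, b₃) = (-3.92, 1.44) − 0.2·(-47.04, 11.52) = (5.488, -0.864)
(a₄, b₄) = (5.488, -0.864) − 0.2·(65.856, -6.912) = (-7.6832, 0.5184)
(a₅, b₅) = (-7.6832, 0.5184) − 0.2·(-92.1984, 4.1472) = (10.75648, -0.31104)
h(10.75648, -0.31104) = 694.5981554688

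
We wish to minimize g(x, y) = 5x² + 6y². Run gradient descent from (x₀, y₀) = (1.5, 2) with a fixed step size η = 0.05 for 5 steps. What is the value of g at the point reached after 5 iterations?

0.013502910525

∇g = (10x, 12y)
(x₁, y₁) = (1.5, 2) − 0.05·(15, 24) = (0.75, 0.8)
(x₂, y₂) = (0.75, 0.8) − 0.05·(7.5, 9.6) = (0.375, 0.32)
(x₃, y₃) = (0.375, 0.32) − 0.05·(3.75, 3.84) = (0.1875, 0.128)
(x₄, y₄) = (0.1875, 0.128) − 0.05·(1.875, 1.536) = (0.09375, 0.0512)
(x₅, y₅) = (0.09375, 0.0512) − 0.05·(0.9375, 0.6144) = (0.046875, 0.02048)
g(0.046875, 0.02048) = 0.013502910525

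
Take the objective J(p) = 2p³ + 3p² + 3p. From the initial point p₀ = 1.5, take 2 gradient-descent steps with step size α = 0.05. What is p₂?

J′(p) = 6p² + 6p + 3
p₁ = 1.5 − 0.05·25.5 = 0.225
p₂ = 0.225 − 0.05·4.65375 = -0.0076875

-0.0076875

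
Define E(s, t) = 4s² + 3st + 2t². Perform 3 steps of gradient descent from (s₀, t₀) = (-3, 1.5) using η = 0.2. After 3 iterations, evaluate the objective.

∇E = (8s + 3t, 3s + 4t)
Step 1: at (-3, 1.5), ∇E = (-19.5, -3) → (-3, 1.5) − 0.2·(-19.5, -3) = (0.9, 2.1)
Step 2: at (0.9, 2.1), ∇E = (13.5, 11.1) → (0.9, 2.1) − 0.2·(13.5, 11.1) = (-1.8, -0.12)
Step 3: at (-1.8, -0.12), ∇E = (-14.76, -5.88) → (-1.8, -0.12) − 0.2·(-14.76, -5.88) = (1.152, 1.056)
E(1.152, 1.056) = 11.188224

11.188224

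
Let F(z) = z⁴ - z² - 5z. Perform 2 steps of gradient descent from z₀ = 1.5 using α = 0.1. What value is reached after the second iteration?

F′(z) = 4z³ - 2z - 5
z₁ = 1.5 − 0.1·5.5 = 0.95
z₂ = 0.95 − 0.1·(-3.4705) = 1.29705

1.29705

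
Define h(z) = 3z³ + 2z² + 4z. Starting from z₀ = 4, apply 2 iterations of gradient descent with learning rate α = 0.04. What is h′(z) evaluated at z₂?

181.575762591744

h′(z) = 9z² + 4z + 4
z₁ = 4 − 0.04·164 = -2.56
z₂ = -2.56 − 0.04·52.7424 = -4.669696
h′(z) at (-4.669696) = 181.575762591744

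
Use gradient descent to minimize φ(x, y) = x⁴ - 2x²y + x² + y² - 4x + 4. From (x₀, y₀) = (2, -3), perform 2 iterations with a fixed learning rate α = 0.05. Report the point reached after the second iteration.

∇φ = (4x³ - 4xy + 2x - 4, -2x² + 2y)
Step 1: at (2, -3), ∇φ = (56, -14) → (2, -3) − 0.05·(56, -14) = (-0.8, -2.3)
Step 2: at (-0.8, -2.3), ∇φ = (-15.008, -5.88) → (-0.8, -2.3) − 0.05·(-15.008, -5.88) = (-0.0496, -2.006)

(-0.0496, -2.006)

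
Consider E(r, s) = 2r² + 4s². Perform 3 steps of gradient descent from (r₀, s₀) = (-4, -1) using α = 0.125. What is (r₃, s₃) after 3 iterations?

(-0.5, 0)

∇E = (4r, 8s)
Step 1: at (-4, -1), ∇E = (-16, -8) → (-4, -1) − 0.125·(-16, -8) = (-2, 0)
Step 2: at (-2, 0), ∇E = (-8, 0) → (-2, 0) − 0.125·(-8, 0) = (-1, 0)
Step 3: at (-1, 0), ∇E = (-4, 0) → (-1, 0) − 0.125·(-4, 0) = (-0.5, 0)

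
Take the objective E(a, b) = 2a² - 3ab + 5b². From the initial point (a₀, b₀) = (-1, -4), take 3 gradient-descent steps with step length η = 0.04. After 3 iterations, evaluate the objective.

5.83329890304

∇E = (4a - 3b, -3a + 10b)
Step 1: at (-1, -4), ∇E = (8, -37) → (-1, -4) − 0.04·(8, -37) = (-1.32, -2.52)
Step 2: at (-1.32, -2.52), ∇E = (2.28, -21.24) → (-1.32, -2.52) − 0.04·(2.28, -21.24) = (-1.4112, -1.6704)
Step 3: at (-1.4112, -1.6704), ∇E = (-0.6336, -12.4704) → (-1.4112, -1.6704) − 0.04·(-0.6336, -12.4704) = (-1.385856, -1.171584)
E(-1.385856, -1.171584) = 5.83329890304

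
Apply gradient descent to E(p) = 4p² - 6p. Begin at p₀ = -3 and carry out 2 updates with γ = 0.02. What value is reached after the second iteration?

-1.896

E′(p) = 8p - 6
p₁ = -3 − 0.02·(-30) = -2.4
p₂ = -2.4 − 0.02·(-25.2) = -1.896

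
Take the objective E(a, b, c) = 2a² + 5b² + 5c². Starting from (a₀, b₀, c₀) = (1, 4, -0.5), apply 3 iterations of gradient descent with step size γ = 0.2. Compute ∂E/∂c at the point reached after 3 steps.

5

∇E = (4a, 10b, 10c)
(a₁, b₁, c₁) = (1, 4, -0.5) − 0.2·(4, 40, -5) = (0.2, -4, 0.5)
(a₂, b₂, c₂) = (0.2, -4, 0.5) − 0.2·(0.8, -40, 5) = (0.04, 4, -0.5)
(a₃, b₃, c₃) = (0.04, 4, -0.5) − 0.2·(0.16, 40, -5) = (0.008, -4, 0.5)
∂E/∂c at (0.008, -4, 0.5) = 5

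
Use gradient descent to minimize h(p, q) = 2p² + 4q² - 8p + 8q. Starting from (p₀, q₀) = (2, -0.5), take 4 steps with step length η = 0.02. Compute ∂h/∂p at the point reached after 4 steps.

∇h = (4p - 8, 8q + 8)
Step 1: at (2, -0.5), ∇h = (0, 4) → (2, -0.5) − 0.02·(0, 4) = (2, -0.58)
Step 2: at (2, -0.58), ∇h = (0, 3.36) → (2, -0.58) − 0.02·(0, 3.36) = (2, -0.6472)
Step 3: at (2, -0.6472), ∇h = (0, 2.8224) → (2, -0.6472) − 0.02·(0, 2.8224) = (2, -0.703648)
Step 4: at (2, -0.703648), ∇h = (0, 2.370816) → (2, -0.703648) − 0.02·(0, 2.370816) = (2, -0.75106432)
∂h/∂p at (2, -0.75106432) = 0

0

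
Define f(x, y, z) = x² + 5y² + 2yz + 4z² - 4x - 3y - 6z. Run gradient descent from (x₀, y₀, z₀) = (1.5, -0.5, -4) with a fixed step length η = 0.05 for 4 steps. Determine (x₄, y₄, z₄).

∇f = (2x - 4, 10y + 2z - 3, 2y + 8z - 6)
Step 1: at (1.5, -0.5, -4), ∇f = (-1, -16, -39) → (1.5, -0.5, -4) − 0.05·(-1, -16, -39) = (1.55, 0.3, -2.05)
Step 2: at (1.55, 0.3, -2.05), ∇f = (-0.9, -4.1, -21.8) → (1.55, 0.3, -2.05) − 0.05·(-0.9, -4.1, -21.8) = (1.595, 0.505, -0.96)
Step 3: at (1.595, 0.505, -0.96), ∇f = (-0.81, 0.13, -12.67) → (1.595, 0.505, -0.96) − 0.05·(-0.81, 0.13, -12.67) = (1.6355, 0.4985, -0.3265)
Step 4: at (1.6355, 0.4985, -0.3265), ∇f = (-0.729, 1.332, -7.615) → (1.6355, 0.4985, -0.3265) − 0.05·(-0.729, 1.332, -7.615) = (1.67195, 0.4319, 0.05425)

(1.67195, 0.4319, 0.05425)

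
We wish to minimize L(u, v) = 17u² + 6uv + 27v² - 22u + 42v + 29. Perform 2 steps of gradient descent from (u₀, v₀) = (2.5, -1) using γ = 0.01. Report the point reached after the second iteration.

(1.5556, -1.0096)

∇L = (34u + 6v - 22, 6u + 54v + 42)
(u₁, v₁) = (2.5, -1) − 0.01·(57, 3) = (1.93, -1.03)
(u₂, v₂) = (1.93, -1.03) − 0.01·(37.44, -2.04) = (1.5556, -1.0096)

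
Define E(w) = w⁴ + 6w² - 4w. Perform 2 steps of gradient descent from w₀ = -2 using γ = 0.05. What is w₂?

0.4

E′(w) = 4w³ + 12w - 4
w₁ = -2 − 0.05·(-60) = 1
w₂ = 1 − 0.05·12 = 0.4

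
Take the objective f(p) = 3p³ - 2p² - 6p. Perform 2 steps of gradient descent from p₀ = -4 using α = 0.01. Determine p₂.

f′(p) = 9p² - 4p - 6
p₁ = -4 − 0.01·154 = -5.54
p₂ = -5.54 − 0.01·292.3844 = -8.463844

-8.463844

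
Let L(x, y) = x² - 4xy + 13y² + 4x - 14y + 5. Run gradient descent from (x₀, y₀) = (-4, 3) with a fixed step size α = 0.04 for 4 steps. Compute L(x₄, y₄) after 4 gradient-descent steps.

2.10589714481152

∇L = (2x - 4y + 4, -4x + 26y - 14)
Step 1: at (-4, 3), ∇L = (-16, 80) → (-4, 3) − 0.04·(-16, 80) = (-3.36, -0.2)
Step 2: at (-3.36, -0.2), ∇L = (-1.92, -5.76) → (-3.36, -0.2) − 0.04·(-1.92, -5.76) = (-3.2832, 0.0304)
Step 3: at (-3.2832, 0.0304), ∇L = (-2.688, -0.0768) → (-3.2832, 0.0304) − 0.04·(-2.688, -0.0768) = (-3.17568, 0.033472)
Step 4: at (-3.17568, 0.033472), ∇L = (-2.485248, -0.427008) → (-3.17568, 0.033472) − 0.04·(-2.485248, -0.427008) = (-3.07627008, 0.05055232)
L(-3.07627008, 0.05055232) = 2.10589714481152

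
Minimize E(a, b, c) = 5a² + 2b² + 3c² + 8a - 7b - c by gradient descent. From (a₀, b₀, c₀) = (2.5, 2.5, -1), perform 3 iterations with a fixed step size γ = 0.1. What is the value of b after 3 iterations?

1.912

∇E = (10a + 8, 4b - 7, 6c - 1)
(a₁, b₁, c₁) = (2.5, 2.5, -1) − 0.1·(33, 3, -7) = (-0.8, 2.2, -0.3)
(a₂, b₂, c₂) = (-0.8, 2.2, -0.3) − 0.1·(0, 1.8, -2.8) = (-0.8, 2.02, -0.02)
(a₃, b₃, c₃) = (-0.8, 2.02, -0.02) − 0.1·(0, 1.08, -1.12) = (-0.8, 1.912, 0.092)
b = 1.912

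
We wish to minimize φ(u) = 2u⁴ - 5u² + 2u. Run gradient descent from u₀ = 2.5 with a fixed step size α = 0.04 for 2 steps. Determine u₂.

φ′(u) = 8u³ - 10u + 2
u₁ = 2.5 − 0.04·102 = -1.58
u₂ = -1.58 − 0.04·(-13.754496) = -1.02982016

-1.02982016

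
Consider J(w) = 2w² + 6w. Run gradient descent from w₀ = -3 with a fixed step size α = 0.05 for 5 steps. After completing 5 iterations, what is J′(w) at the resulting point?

-1.96608

J′(w) = 4w + 6
w₁ = -3 − 0.05·(-6) = -2.7
w₂ = -2.7 − 0.05·(-4.8) = -2.46
w₃ = -2.46 − 0.05·(-3.84) = -2.268
w₄ = -2.268 − 0.05·(-3.072) = -2.1144
w₅ = -2.1144 − 0.05·(-2.4576) = -1.99152
J′(w) at (-1.99152) = -1.96608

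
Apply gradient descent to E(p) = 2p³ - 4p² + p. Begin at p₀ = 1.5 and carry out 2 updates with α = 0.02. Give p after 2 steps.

1.4097

E′(p) = 6p² - 8p + 1
p₁ = 1.5 − 0.02·2.5 = 1.45
p₂ = 1.45 − 0.02·2.015 = 1.4097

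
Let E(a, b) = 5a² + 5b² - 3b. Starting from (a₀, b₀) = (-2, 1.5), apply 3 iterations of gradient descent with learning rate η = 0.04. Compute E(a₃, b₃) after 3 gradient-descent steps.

0.8190432

∇E = (10a, 10b - 3)
(a₁, b₁) = (-2, 1.5) − 0.04·(-20, 12) = (-1.2, 1.02)
(a₂, b₂) = (-1.2, 1.02) − 0.04·(-12, 7.2) = (-0.72, 0.732)
(a₃, b₃) = (-0.72, 0.732) − 0.04·(-7.2, 4.32) = (-0.432, 0.5592)
E(-0.432, 0.5592) = 0.8190432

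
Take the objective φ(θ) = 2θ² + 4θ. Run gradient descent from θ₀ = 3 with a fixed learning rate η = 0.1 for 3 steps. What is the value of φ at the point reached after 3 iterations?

-0.507008

φ′(θ) = 4θ + 4
θ₁ = 3 − 0.1·16 = 1.4
θ₂ = 1.4 − 0.1·9.6 = 0.44
θ₃ = 0.44 − 0.1·5.76 = -0.136
φ(-0.136) = -0.507008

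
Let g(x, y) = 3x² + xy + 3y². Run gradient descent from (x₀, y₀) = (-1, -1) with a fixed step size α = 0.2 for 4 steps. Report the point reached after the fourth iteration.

(-0.0256, -0.0256)

∇g = (6x + y, x + 6y)
Step 1: at (-1, -1), ∇g = (-7, -7) → (-1, -1) − 0.2·(-7, -7) = (0.4, 0.4)
Step 2: at (0.4, 0.4), ∇g = (2.8, 2.8) → (0.4, 0.4) − 0.2·(2.8, 2.8) = (-0.16, -0.16)
Step 3: at (-0.16, -0.16), ∇g = (-1.12, -1.12) → (-0.16, -0.16) − 0.2·(-1.12, -1.12) = (0.064, 0.064)
Step 4: at (0.064, 0.064), ∇g = (0.448, 0.448) → (0.064, 0.064) − 0.2·(0.448, 0.448) = (-0.0256, -0.0256)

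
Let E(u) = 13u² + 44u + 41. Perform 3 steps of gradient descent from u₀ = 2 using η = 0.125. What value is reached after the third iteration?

E′(u) = 26u + 44
u₁ = 2 − 0.125·96 = -10
u₂ = -10 − 0.125·(-216) = 17
u₃ = 17 − 0.125·486 = -43.75

-43.75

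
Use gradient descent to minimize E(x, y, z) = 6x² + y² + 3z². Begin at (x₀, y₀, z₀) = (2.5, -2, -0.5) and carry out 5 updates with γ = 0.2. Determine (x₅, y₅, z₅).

(-13.4456, -0.15552, 0.00016)

∇E = (12x, 2y, 6z)
(x₁, y₁, z₁) = (2.5, -2, -0.5) − 0.2·(30, -4, -3) = (-3.5, -1.2, 0.1)
(x₂, y₂, z₂) = (-3.5, -1.2, 0.1) − 0.2·(-42, -2.4, 0.6) = (4.9, -0.72, -0.02)
(x₃, y₃, z₃) = (4.9, -0.72, -0.02) − 0.2·(58.8, -1.44, -0.12) = (-6.86, -0.432, 0.004)
(x₄, y₄, z₄) = (-6.86, -0.432, 0.004) − 0.2·(-82.32, -0.864, 0.024) = (9.604, -0.2592, -0.0008)
(x₅, y₅, z₅) = (9.604, -0.2592, -0.0008) − 0.2·(115.248, -0.5184, -0.0048) = (-13.4456, -0.15552, 0.00016)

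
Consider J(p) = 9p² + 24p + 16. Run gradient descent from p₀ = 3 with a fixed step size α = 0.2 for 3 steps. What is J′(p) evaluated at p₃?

J′(p) = 18p + 24
Step 1: J′(3) = 78; p₁ = 3 − 0.2·78 = -12.6
Step 2: J′(-12.6) = -202.8; p₂ = -12.6 − 0.2·(-202.8) = 27.96
Step 3: J′(27.96) = 527.28; p₃ = 27.96 − 0.2·527.28 = -77.496
J′(p) at (-77.496) = -1370.928

-1370.928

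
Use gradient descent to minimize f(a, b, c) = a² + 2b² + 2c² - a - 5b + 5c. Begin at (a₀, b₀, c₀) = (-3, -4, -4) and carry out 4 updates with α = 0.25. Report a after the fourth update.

∇f = (2a - 1, 4b - 5, 4c + 5)
(a₁, b₁, c₁) = (-3, -4, -4) − 0.25·(-7, -21, -11) = (-1.25, 1.25, -1.25)
(a₂, b₂, c₂) = (-1.25, 1.25, -1.25) − 0.25·(-3.5, 0, 0) = (-0.375, 1.25, -1.25)
(a₃, b₃, c₃) = (-0.375, 1.25, -1.25) − 0.25·(-1.75, 0, 0) = (0.0625, 1.25, -1.25)
(a₄, b₄, c₄) = (0.0625, 1.25, -1.25) − 0.25·(-0.875, 0, 0) = (0.28125, 1.25, -1.25)
a = 0.28125

0.28125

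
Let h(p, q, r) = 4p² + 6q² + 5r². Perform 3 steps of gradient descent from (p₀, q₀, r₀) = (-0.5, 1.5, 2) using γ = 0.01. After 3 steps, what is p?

∇h = (8p, 12q, 10r)
(p₁, q₁, r₁) = (-0.5, 1.5, 2) − 0.01·(-4, 18, 20) = (-0.46, 1.32, 1.8)
(p₂, q₂, r₂) = (-0.46, 1.32, 1.8) − 0.01·(-3.68, 15.84, 18) = (-0.4232, 1.1616, 1.62)
(p₃, q₃, r₃) = (-0.4232, 1.1616, 1.62) − 0.01·(-3.3856, 13.9392, 16.2) = (-0.389344, 1.022208, 1.458)
p = -0.389344

-0.389344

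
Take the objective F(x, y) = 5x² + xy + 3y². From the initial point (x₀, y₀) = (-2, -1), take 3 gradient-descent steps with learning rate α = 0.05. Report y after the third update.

-0.2385

∇F = (10x + y, x + 6y)
Step 1: at (-2, -1), ∇F = (-21, -8) → (-2, -1) − 0.05·(-21, -8) = (-0.95, -0.6)
Step 2: at (-0.95, -0.6), ∇F = (-10.1, -4.55) → (-0.95, -0.6) − 0.05·(-10.1, -4.55) = (-0.445, -0.3725)
Step 3: at (-0.445, -0.3725), ∇F = (-4.8225, -2.68) → (-0.445, -0.3725) − 0.05·(-4.8225, -2.68) = (-0.203875, -0.2385)
y = -0.2385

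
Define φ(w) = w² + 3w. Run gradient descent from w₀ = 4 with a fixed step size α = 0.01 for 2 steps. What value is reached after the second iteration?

3.7822

φ′(w) = 2w + 3
w₁ = 4 − 0.01·11 = 3.89
w₂ = 3.89 − 0.01·10.78 = 3.7822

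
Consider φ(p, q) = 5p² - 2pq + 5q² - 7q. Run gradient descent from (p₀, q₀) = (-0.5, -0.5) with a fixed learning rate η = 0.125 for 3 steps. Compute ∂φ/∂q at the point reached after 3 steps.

∇φ = (10p - 2q, -2p + 10q - 7)
(p₁, q₁) = (-0.5, -0.5) − 0.125·(-4, -11) = (0, 0.875)
(p₂, q₂) = (0, 0.875) − 0.125·(-1.75, 1.75) = (0.21875, 0.65625)
(p₃, q₃) = (0.21875, 0.65625) − 0.125·(0.875, -0.875) = (0.109375, 0.765625)
∂φ/∂q at (0.109375, 0.765625) = 0.4375

0.4375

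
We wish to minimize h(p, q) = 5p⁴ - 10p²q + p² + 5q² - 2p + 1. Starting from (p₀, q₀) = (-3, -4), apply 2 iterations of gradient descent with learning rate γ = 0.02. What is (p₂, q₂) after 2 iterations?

∇h = (20p³ - 20pq + 2p - 2, -10p² + 10q)
(p₁, q₁) = (-3, -4) − 0.02·(-788, -130) = (12.76, -1.4)
(p₂, q₂) = (12.76, -1.4) − 0.02·(41931.85152, -1642.176) = (-825.8770304, 31.44352)

(-825.8770304, 31.44352)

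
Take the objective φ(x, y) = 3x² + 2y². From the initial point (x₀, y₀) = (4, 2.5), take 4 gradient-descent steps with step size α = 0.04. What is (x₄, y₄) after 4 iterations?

∇φ = (6x, 4y)
(x₁, y₁) = (4, 2.5) − 0.04·(24, 10) = (3.04, 2.1)
(x₂, y₂) = (3.04, 2.1) − 0.04·(18.24, 8.4) = (2.3104, 1.764)
(x₃, y₃) = (2.3104, 1.764) − 0.04·(13.8624, 7.056) = (1.755904, 1.48176)
(x₄, y₄) = (1.755904, 1.48176) − 0.04·(10.535424, 5.92704) = (1.33448704, 1.2446784)

(1.33448704, 1.2446784)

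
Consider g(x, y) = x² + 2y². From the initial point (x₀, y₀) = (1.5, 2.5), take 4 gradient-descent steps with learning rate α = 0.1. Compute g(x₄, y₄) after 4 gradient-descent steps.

0.58743936

∇g = (2x, 4y)
Step 1: at (1.5, 2.5), ∇g = (3, 10) → (1.5, 2.5) − 0.1·(3, 10) = (1.2, 1.5)
Step 2: at (1.2, 1.5), ∇g = (2.4, 6) → (1.2, 1.5) − 0.1·(2.4, 6) = (0.96, 0.9)
Step 3: at (0.96, 0.9), ∇g = (1.92, 3.6) → (0.96, 0.9) − 0.1·(1.92, 3.6) = (0.768, 0.54)
Step 4: at (0.768, 0.54), ∇g = (1.536, 2.16) → (0.768, 0.54) − 0.1·(1.536, 2.16) = (0.6144, 0.324)
g(0.6144, 0.324) = 0.58743936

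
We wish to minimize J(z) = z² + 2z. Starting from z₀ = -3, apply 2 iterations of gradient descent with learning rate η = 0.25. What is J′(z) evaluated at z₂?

J′(z) = 2z + 2
z₁ = -3 − 0.25·(-4) = -2
z₂ = -2 − 0.25·(-2) = -1.5
J′(z) at (-1.5) = -1

-1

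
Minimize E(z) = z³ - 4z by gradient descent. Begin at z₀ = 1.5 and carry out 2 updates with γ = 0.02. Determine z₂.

E′(z) = 3z² - 4
z₁ = 1.5 − 0.02·2.75 = 1.445
z₂ = 1.445 − 0.02·2.264075 = 1.3997185

1.3997185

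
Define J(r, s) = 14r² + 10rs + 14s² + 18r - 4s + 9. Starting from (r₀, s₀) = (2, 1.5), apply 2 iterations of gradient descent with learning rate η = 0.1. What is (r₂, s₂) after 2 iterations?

(14.92, 15.04)

∇J = (28r + 10s + 18, 10r + 28s - 4)
Step 1: at (2, 1.5), ∇J = (89, 58) → (2, 1.5) − 0.1·(89, 58) = (-6.9, -4.3)
Step 2: at (-6.9, -4.3), ∇J = (-218.2, -193.4) → (-6.9, -4.3) − 0.1·(-218.2, -193.4) = (14.92, 15.04)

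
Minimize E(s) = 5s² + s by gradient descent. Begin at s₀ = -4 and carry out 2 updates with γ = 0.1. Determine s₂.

E′(s) = 10s + 1
s₁ = -4 − 0.1·(-39) = -0.1
s₂ = -0.1 − 0.1·0 = -0.1

-0.1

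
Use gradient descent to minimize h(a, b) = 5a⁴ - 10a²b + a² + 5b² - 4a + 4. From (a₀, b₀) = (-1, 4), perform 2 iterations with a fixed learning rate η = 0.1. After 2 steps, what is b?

∇h = (20a³ - 20ab + 2a - 4, -10a² + 10b)
Step 1: at (-1, 4), ∇h = (54, 30) → (-1, 4) − 0.1·(54, 30) = (-6.4, 1)
Step 2: at (-6.4, 1), ∇h = (-5131.68, -399.6) → (-6.4, 1) − 0.1·(-5131.68, -399.6) = (506.768, 40.96)
b = 40.96

40.96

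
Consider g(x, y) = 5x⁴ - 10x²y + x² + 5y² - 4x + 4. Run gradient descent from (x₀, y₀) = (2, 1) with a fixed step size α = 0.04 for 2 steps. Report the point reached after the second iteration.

(10.2176, 4.456)

∇g = (20x³ - 20xy + 2x - 4, -10x² + 10y)
(x₁, y₁) = (2, 1) − 0.04·(120, -30) = (-2.8, 2.2)
(x₂, y₂) = (-2.8, 2.2) − 0.04·(-325.44, -56.4) = (10.2176, 4.456)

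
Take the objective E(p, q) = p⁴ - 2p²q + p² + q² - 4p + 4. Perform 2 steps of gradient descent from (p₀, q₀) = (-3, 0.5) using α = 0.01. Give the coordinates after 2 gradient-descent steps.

(-1.58699712, 0.727288)

∇E = (4p³ - 4pq + 2p - 4, -2p² + 2q)
Step 1: at (-3, 0.5), ∇E = (-112, -17) → (-3, 0.5) − 0.01·(-112, -17) = (-1.88, 0.67)
Step 2: at (-1.88, 0.67), ∇E = (-29.300288, -5.7288) → (-1.88, 0.67) − 0.01·(-29.300288, -5.7288) = (-1.58699712, 0.727288)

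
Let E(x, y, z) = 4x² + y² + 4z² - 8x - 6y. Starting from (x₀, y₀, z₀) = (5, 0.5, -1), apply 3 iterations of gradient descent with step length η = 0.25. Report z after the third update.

1

∇E = (8x - 8, 2y - 6, 8z)
(x₁, y₁, z₁) = (5, 0.5, -1) − 0.25·(32, -5, -8) = (-3, 1.75, 1)
(x₂, y₂, z₂) = (-3, 1.75, 1) − 0.25·(-32, -2.5, 8) = (5, 2.375, -1)
(x₃, y₃, z₃) = (5, 2.375, -1) − 0.25·(32, -1.25, -8) = (-3, 2.6875, 1)
z = 1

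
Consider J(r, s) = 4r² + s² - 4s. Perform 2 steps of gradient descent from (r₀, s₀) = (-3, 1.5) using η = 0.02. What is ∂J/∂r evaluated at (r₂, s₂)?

∇J = (8r, 2s - 4)
Step 1: at (-3, 1.5), ∇J = (-24, -1) → (-3, 1.5) − 0.02·(-24, -1) = (-2.52, 1.52)
Step 2: at (-2.52, 1.52), ∇J = (-20.16, -0.96) → (-2.52, 1.52) − 0.02·(-20.16, -0.96) = (-2.1168, 1.5392)
∂J/∂r at (-2.1168, 1.5392) = -16.9344

-16.9344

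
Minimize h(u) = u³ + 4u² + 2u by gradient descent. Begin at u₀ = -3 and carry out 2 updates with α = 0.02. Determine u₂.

h′(u) = 3u² + 8u + 2
u₁ = -3 − 0.02·5 = -3.1
u₂ = -3.1 − 0.02·6.03 = -3.2206

-3.2206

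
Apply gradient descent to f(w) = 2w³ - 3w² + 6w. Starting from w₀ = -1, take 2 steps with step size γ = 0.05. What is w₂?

f′(w) = 6w² - 6w + 6
Step 1: f′(-1) = 18; w₁ = -1 − 0.05·18 = -1.9
Step 2: f′(-1.9) = 39.06; w₂ = -1.9 − 0.05·39.06 = -3.853

-3.853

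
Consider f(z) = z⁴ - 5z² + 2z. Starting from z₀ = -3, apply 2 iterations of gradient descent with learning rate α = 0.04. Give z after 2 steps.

f′(z) = 4z³ - 10z + 2
z₁ = -3 − 0.04·(-76) = 0.04
z₂ = 0.04 − 0.04·1.600256 = -0.02401024

-0.02401024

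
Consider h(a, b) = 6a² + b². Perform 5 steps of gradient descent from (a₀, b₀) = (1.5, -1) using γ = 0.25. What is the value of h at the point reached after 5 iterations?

13824.0009765625

∇h = (12a, 2b)
(a₁, b₁) = (1.5, -1) − 0.25·(18, -2) = (-3, -0.5)
(a₂, b₂) = (-3, -0.5) − 0.25·(-36, -1) = (6, -0.25)
(a₃, b₃) = (6, -0.25) − 0.25·(72, -0.5) = (-12, -0.125)
(a₄, b₄) = (-12, -0.125) − 0.25·(-144, -0.25) = (24, -0.0625)
(a₅, b₅) = (24, -0.0625) − 0.25·(288, -0.125) = (-48, -0.03125)
h(-48, -0.03125) = 13824.0009765625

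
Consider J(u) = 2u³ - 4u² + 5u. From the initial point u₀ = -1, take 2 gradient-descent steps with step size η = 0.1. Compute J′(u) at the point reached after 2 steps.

786.568536

J′(u) = 6u² - 8u + 5
Step 1: J′(-1) = 19; u₁ = -1 − 0.1·19 = -2.9
Step 2: J′(-2.9) = 78.66; u₂ = -2.9 − 0.1·78.66 = -10.766
J′(u) at (-10.766) = 786.568536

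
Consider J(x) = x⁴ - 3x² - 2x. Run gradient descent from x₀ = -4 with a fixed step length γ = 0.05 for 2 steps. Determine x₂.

-81.1966

J′(x) = 4x³ - 6x - 2
x₁ = -4 − 0.05·(-234) = 7.7
x₂ = 7.7 − 0.05·1777.932 = -81.1966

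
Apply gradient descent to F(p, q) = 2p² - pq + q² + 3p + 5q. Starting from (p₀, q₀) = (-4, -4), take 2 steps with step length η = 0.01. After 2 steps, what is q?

-4.0189

∇F = (4p - q + 3, -p + 2q + 5)
Step 1: at (-4, -4), ∇F = (-9, 1) → (-4, -4) − 0.01·(-9, 1) = (-3.91, -4.01)
Step 2: at (-3.91, -4.01), ∇F = (-8.63, 0.89) → (-3.91, -4.01) − 0.01·(-8.63, 0.89) = (-3.8237, -4.0189)
q = -4.0189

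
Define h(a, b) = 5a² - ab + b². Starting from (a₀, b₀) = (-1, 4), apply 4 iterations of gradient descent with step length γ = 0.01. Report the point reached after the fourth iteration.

∇h = (10a - b, -a + 2b)
Step 1: at (-1, 4), ∇h = (-14, 9) → (-1, 4) − 0.01·(-14, 9) = (-0.86, 3.91)
Step 2: at (-0.86, 3.91), ∇h = (-12.51, 8.68) → (-0.86, 3.91) − 0.01·(-12.51, 8.68) = (-0.7349, 3.8232)
Step 3: at (-0.7349, 3.8232), ∇h = (-11.1722, 8.3813) → (-0.7349, 3.8232) − 0.01·(-11.1722, 8.3813) = (-0.623178, 3.739387)
Step 4: at (-0.623178, 3.739387), ∇h = (-9.971167, 8.101952) → (-0.623178, 3.739387) − 0.01·(-9.971167, 8.101952) = (-0.52346633, 3.65836748)

(-0.52346633, 3.65836748)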